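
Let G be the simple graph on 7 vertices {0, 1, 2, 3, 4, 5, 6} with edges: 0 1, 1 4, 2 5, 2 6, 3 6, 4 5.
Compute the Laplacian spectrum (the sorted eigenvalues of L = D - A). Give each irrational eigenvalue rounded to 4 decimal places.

[0, 0.1981, 0.7530, 1.5550, 2.4450, 3.2470, 3.8019]

Reading degrees in the order [0, 1, 2, 3, 4, 5, 6] gives [1, 2, 2, 1, 2, 2, 2]; set D = diag(1, 2, 2, 1, 2, 2, 2) and form L = D - A. Diagonalising L (or applying a numerical eigensolver to the 7x7 matrix) gives the spectrum above. The single zero eigenvalue shows the graph is connected.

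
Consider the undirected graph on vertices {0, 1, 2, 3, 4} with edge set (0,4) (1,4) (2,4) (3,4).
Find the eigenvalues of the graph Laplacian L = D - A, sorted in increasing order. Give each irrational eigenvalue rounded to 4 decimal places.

[0, 1, 1, 1, 5]

With the vertex order [0, 1, 2, 3, 4], the degrees are [1, 1, 1, 1, 4], giving D = diag(1, 1, 1, 1, 4) and L = D - A. L is symmetric positive semidefinite, so every eigenvalue is real and nonnegative. The single zero eigenvalue shows the graph is connected. There is one zero in the spectrum, matching the 1 component.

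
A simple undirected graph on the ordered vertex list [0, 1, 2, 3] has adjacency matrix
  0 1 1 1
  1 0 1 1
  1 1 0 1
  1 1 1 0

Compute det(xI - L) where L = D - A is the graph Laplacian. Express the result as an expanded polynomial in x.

With the vertex order [0, 1, 2, 3], the degrees are [3, 3, 3, 3], giving D = diag(3, 3, 3, 3) and L = D - A. Computing det(xI - L) by cofactor expansion (or equivalently via sum-over-permutations) gives x^4 - 12x^3 + 48x^2 - 64x. Since p(0) = det(-L) = 0, x divides p(x). There is one zero in the spectrum, matching the 1 component. By the matrix-tree theorem the graph has (1/4) * product of the nonzero eigenvalues = 16 spanning trees.

x^4 - 12x^3 + 48x^2 - 64x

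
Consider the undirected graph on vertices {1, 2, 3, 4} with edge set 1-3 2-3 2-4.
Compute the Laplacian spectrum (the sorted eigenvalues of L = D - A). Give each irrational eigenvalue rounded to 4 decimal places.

[0, 0.5858, 2, 3.4142]

With the vertex order [1, 2, 3, 4], the degrees are [1, 2, 2, 1], giving D = diag(1, 2, 2, 1) and L = D - A. The multiplicity of 0 as a Laplacian eigenvalue equals the number of connected components. There is one zero in the spectrum, matching the 1 component. The eigenvalues sum to 6, which equals trace(L) = 2|E|.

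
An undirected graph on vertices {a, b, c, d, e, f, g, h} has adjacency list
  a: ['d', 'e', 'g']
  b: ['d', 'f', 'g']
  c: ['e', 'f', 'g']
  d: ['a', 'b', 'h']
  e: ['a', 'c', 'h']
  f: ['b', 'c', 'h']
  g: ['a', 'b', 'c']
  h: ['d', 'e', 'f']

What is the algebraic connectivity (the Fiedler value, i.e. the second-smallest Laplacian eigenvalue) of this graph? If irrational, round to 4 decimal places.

Each diagonal entry of L is the vertex degree and each off-diagonal entry is -1 where an edge is present, 0 otherwise; in the order [a, b, c, d, e, f, g, h] the diagonal is [3, 3, 3, 3, 3, 3, 3, 3]. The sorted Laplacian eigenvalues are [0, 2, 2, 2, 4, 4, 4, 6]; the algebraic connectivity is the second entry, 2. There is one zero in the spectrum, matching the 1 component.

2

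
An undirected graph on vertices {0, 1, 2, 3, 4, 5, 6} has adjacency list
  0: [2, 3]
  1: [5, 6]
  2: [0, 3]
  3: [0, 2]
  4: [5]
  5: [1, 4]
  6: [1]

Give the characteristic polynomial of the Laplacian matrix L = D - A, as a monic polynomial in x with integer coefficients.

x^7 - 12x^6 + 55x^5 - 118x^4 + 114x^3 - 36x^2

Each diagonal entry of L is the vertex degree and each off-diagonal entry is -1 where an edge is present, 0 otherwise; in the order [0, 1, 2, 3, 4, 5, 6] the diagonal is [2, 2, 2, 2, 1, 2, 1]. Computing det(xI - L) by cofactor expansion (or equivalently via sum-over-permutations) gives x^7 - 12x^6 + 55x^5 - 118x^4 + 114x^3 - 36x^2. The coefficient of x^6 equals -trace(L) = -12, matching the sum of degrees. The eigenvalues sum to 12, which equals trace(L) = 2|E|. There are 2 zeros in the spectrum, matching the 2 components.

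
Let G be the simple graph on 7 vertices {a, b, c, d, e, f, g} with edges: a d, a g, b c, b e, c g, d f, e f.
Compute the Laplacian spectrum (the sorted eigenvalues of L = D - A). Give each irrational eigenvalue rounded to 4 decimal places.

Each diagonal entry of L is the vertex degree and each off-diagonal entry is -1 where an edge is present, 0 otherwise; in the order [a, b, c, d, e, f, g] the diagonal is [2, 2, 2, 2, 2, 2, 2]. L is symmetric positive semidefinite, so every eigenvalue is real and nonnegative. The single zero eigenvalue shows the graph is connected. There is one zero in the spectrum, matching the 1 component.

[0, 0.7530, 0.7530, 2.4450, 2.4450, 3.8019, 3.8019]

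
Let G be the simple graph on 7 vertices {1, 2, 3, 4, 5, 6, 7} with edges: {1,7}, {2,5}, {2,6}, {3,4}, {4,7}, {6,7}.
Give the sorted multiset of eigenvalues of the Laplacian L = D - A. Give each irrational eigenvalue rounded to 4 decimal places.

[0, 0.2603, 0.6262, 1.4055, 2.2742, 3.0996, 4.3342]

With the vertex order [1, 2, 3, 4, 5, 6, 7], the degrees are [1, 2, 1, 2, 1, 2, 3], giving D = diag(1, 2, 1, 2, 1, 2, 3) and L = D - A. Since every row of L sums to 0, the all-ones vector is in the kernel and 0 is an eigenvalue. The single zero eigenvalue shows the graph is connected. By the matrix-tree theorem the graph has (1/7) * product of the nonzero eigenvalues = 1 spanning tree.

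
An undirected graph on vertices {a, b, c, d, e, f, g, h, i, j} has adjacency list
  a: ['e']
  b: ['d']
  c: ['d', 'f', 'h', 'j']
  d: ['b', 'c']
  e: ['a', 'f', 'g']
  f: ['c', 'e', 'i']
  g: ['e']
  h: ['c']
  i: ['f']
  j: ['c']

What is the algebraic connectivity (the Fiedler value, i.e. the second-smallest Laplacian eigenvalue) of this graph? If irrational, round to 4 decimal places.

Each diagonal entry of L is the vertex degree and each off-diagonal entry is -1 where an edge is present, 0 otherwise; in the order [a, b, c, d, e, f, g, h, i, j] the diagonal is [1, 1, 4, 2, 3, 3, 1, 1, 1, 1]. The sorted Laplacian eigenvalues are [0, 0.2015, 0.5188, 0.6721, 1, 1, 2.3111, 2.7424, 4.1701, 5.3839]; the algebraic connectivity is the second entry, 0.2015. There is one zero in the spectrum, matching the 1 component.

0.2015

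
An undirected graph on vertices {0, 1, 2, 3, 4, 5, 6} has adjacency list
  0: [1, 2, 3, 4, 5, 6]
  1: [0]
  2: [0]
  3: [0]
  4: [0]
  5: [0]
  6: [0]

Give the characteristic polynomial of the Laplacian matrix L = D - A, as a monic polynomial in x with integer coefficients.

x^7 - 12x^6 + 45x^5 - 80x^4 + 75x^3 - 36x^2 + 7x

With the vertex order [0, 1, 2, 3, 4, 5, 6], the degrees are [6, 1, 1, 1, 1, 1, 1], giving D = diag(6, 1, 1, 1, 1, 1, 1) and L = D - A. The eigenvalues of L are [0, 1, 1, 1, 1, 1, 7]; the characteristic polynomial is the product of (x - lambda_i), which multiplies out to x^7 - 12x^6 + 45x^5 - 80x^4 + 75x^3 - 36x^2 + 7x. The constant term is 0 because L is singular (the all-ones vector lies in its kernel). By the matrix-tree theorem the graph has (1/7) * product of the nonzero eigenvalues = 1 spanning tree.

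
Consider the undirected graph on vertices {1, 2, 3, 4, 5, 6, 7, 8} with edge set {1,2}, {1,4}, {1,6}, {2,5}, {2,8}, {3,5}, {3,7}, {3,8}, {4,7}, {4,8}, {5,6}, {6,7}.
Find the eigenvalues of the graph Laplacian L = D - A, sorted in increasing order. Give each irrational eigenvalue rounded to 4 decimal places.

With the vertex order [1, 2, 3, 4, 5, 6, 7, 8], the degrees are [3, 3, 3, 3, 3, 3, 3, 3], giving D = diag(3, 3, 3, 3, 3, 3, 3, 3) and L = D - A. Since every row of L sums to 0, the all-ones vector is in the kernel and 0 is an eigenvalue. There is one zero in the spectrum, matching the 1 component. The largest eigenvalue, 6, is at most the vertex count 8.

[0, 2, 2, 2, 4, 4, 4, 6]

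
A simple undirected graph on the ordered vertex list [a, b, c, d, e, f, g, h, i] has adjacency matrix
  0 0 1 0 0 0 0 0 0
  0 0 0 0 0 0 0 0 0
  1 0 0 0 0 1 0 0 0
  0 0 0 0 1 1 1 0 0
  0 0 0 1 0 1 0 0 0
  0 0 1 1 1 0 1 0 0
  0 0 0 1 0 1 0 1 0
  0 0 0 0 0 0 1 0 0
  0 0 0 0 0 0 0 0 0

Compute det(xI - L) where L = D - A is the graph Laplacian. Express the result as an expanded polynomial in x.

x^9 - 16x^8 + 98x^7 - 288x^6 + 415x^5 - 264x^4 + 56x^3

Reading degrees in the order [a, b, c, d, e, f, g, h, i] gives [1, 0, 2, 3, 2, 4, 3, 1, 0]; set D = diag(1, 0, 2, 3, 2, 4, 3, 1, 0) and form L = D - A. Computing det(xI - L) by cofactor expansion (or equivalently via sum-over-permutations) gives x^9 - 16x^8 + 98x^7 - 288x^6 + 415x^5 - 264x^4 + 56x^3. The coefficient of x^8 equals -trace(L) = -16, matching the sum of degrees. There are 3 zeros in the spectrum, matching the 3 components.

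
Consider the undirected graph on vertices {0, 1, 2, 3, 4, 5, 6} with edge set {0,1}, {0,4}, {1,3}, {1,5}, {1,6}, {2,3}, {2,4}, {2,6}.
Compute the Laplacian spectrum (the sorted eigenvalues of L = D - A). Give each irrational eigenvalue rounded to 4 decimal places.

Reading degrees in the order [0, 1, 2, 3, 4, 5, 6] gives [2, 4, 3, 2, 2, 1, 2]; set D = diag(2, 4, 3, 2, 2, 1, 2) and form L = D - A. L is symmetric positive semidefinite, so every eigenvalue is real and nonnegative. By the matrix-tree theorem the graph has (1/7) * product of the nonzero eigenvalues = 16 spanning trees.

[0, 0.8214, 1.3025, 2, 2.3301, 4.2089, 5.3371]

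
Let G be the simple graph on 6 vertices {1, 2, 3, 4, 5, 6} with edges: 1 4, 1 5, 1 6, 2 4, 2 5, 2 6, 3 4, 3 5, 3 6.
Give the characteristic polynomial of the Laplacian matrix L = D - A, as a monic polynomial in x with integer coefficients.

Reading degrees in the order [1, 2, 3, 4, 5, 6] gives [3, 3, 3, 3, 3, 3]; set D = diag(3, 3, 3, 3, 3, 3) and form L = D - A. The eigenvalues of L are [0, 3, 3, 3, 3, 6]; the characteristic polynomial is the product of (x - lambda_i), which multiplies out to x^6 - 18x^5 + 126x^4 - 432x^3 + 729x^2 - 486x. The constant term is 0 because L is singular (the all-ones vector lies in its kernel). There is one zero in the spectrum, matching the 1 component. The eigenvalues sum to 18, which equals trace(L) = 2|E|.

x^6 - 18x^5 + 126x^4 - 432x^3 + 729x^2 - 486x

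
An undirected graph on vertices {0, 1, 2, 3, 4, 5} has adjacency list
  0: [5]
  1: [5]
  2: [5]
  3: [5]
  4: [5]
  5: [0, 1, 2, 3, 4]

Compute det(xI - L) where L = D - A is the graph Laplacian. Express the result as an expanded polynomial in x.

Reading degrees in the order [0, 1, 2, 3, 4, 5] gives [1, 1, 1, 1, 1, 5]; set D = diag(1, 1, 1, 1, 1, 5) and form L = D - A. The eigenvalues of L are [0, 1, 1, 1, 1, 6]; the characteristic polynomial is the product of (x - lambda_i), which multiplies out to x^6 - 10x^5 + 30x^4 - 40x^3 + 25x^2 - 6x. The coefficient of x^5 equals -trace(L) = -10, matching the sum of degrees.

x^6 - 10x^5 + 30x^4 - 40x^3 + 25x^2 - 6x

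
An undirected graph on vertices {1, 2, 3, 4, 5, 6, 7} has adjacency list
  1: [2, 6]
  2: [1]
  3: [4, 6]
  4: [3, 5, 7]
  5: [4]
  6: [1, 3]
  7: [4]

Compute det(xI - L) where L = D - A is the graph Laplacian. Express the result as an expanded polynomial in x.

x^7 - 12x^6 + 54x^5 - 114x^4 + 116x^3 - 52x^2 + 7x

Each diagonal entry of L is the vertex degree and each off-diagonal entry is -1 where an edge is present, 0 otherwise; in the order [1, 2, 3, 4, 5, 6, 7] the diagonal is [2, 1, 2, 3, 1, 2, 1]. L has integer entries, so p(x) = det(xI - L) has integer coefficients. Expanding the determinant yields x^7 - 12x^6 + 54x^5 - 114x^4 + 116x^3 - 52x^2 + 7x. The constant term is 0 because L is singular (the all-ones vector lies in its kernel). By the matrix-tree theorem the graph has (1/7) * product of the nonzero eigenvalues = 1 spanning tree. The eigenvalues sum to 12, which equals trace(L) = 2|E|.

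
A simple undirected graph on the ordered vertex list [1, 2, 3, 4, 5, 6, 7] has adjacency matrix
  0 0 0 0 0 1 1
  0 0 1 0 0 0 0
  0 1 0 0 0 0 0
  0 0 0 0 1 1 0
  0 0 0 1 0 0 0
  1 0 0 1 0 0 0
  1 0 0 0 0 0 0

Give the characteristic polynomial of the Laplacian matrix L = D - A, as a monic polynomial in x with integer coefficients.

With the vertex order [1, 2, 3, 4, 5, 6, 7], the degrees are [2, 1, 1, 2, 1, 2, 1], giving D = diag(2, 1, 1, 2, 1, 2, 1) and L = D - A. Computing det(xI - L) by cofactor expansion (or equivalently via sum-over-permutations) gives x^7 - 10x^6 + 37x^5 - 62x^4 + 45x^3 - 10x^2. The constant term is 0 because L is singular (the all-ones vector lies in its kernel). There are 2 zeros in the spectrum, matching the 2 components.

x^7 - 10x^6 + 37x^5 - 62x^4 + 45x^3 - 10x^2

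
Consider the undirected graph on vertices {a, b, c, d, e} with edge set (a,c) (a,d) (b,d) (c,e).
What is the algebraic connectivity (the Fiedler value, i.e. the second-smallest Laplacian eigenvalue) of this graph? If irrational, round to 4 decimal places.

0.3820

Reading degrees in the order [a, b, c, d, e] gives [2, 1, 2, 2, 1]; set D = diag(2, 1, 2, 2, 1) and form L = D - A. The smallest Laplacian eigenvalue is always 0. The next one, lambda_2 = 0.3820, measures how hard the graph is to disconnect: larger values mean better connectivity. The largest eigenvalue, 3.6180, is at most the vertex count 5.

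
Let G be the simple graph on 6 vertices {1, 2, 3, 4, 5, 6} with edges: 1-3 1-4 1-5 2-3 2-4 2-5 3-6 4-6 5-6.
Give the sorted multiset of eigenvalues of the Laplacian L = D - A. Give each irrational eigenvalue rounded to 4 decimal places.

[0, 3, 3, 3, 3, 6]

Each diagonal entry of L is the vertex degree and each off-diagonal entry is -1 where an edge is present, 0 otherwise; in the order [1, 2, 3, 4, 5, 6] the diagonal is [3, 3, 3, 3, 3, 3]. Diagonalising L (or applying a numerical eigensolver to the 6x6 matrix) gives the spectrum above. The single zero eigenvalue shows the graph is connected. There is one zero in the spectrum, matching the 1 component.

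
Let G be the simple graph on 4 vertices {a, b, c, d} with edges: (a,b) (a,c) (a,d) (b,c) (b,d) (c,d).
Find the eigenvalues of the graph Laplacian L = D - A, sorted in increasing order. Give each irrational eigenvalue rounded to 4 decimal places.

[0, 4, 4, 4]

With the vertex order [a, b, c, d], the degrees are [3, 3, 3, 3], giving D = diag(3, 3, 3, 3) and L = D - A. Since every row of L sums to 0, the all-ones vector is in the kernel and 0 is an eigenvalue. There is one zero in the spectrum, matching the 1 component.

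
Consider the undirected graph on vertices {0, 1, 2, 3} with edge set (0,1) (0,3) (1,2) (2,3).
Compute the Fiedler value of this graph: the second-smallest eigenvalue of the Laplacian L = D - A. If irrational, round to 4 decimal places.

2

With the vertex order [0, 1, 2, 3], the degrees are [2, 2, 2, 2], giving D = diag(2, 2, 2, 2) and L = D - A. The smallest Laplacian eigenvalue is always 0. The next one, lambda_2 = 2, measures how hard the graph is to disconnect: larger values mean better connectivity. The eigenvalues sum to 8, which equals trace(L) = 2|E|.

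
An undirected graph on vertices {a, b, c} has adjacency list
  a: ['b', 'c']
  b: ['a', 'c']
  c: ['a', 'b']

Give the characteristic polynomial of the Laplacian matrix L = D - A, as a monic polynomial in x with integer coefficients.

x^3 - 6x^2 + 9x

With the vertex order [a, b, c], the degrees are [2, 2, 2], giving D = diag(2, 2, 2) and L = D - A. Computing det(xI - L) by cofactor expansion (or equivalently via sum-over-permutations) gives x^3 - 6x^2 + 9x. Since p(0) = det(-L) = 0, x divides p(x). The largest eigenvalue, 3, is at most the vertex count 3.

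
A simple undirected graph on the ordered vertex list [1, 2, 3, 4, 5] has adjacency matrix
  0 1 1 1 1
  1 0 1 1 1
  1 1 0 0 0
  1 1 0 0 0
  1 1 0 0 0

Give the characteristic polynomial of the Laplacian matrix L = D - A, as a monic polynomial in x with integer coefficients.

x^5 - 14x^4 + 69x^3 - 140x^2 + 100x

Each diagonal entry of L is the vertex degree and each off-diagonal entry is -1 where an edge is present, 0 otherwise; in the order [1, 2, 3, 4, 5] the diagonal is [4, 4, 2, 2, 2]. The eigenvalues of L are [0, 2, 2, 5, 5]; the characteristic polynomial is the product of (x - lambda_i), which multiplies out to x^5 - 14x^4 + 69x^3 - 140x^2 + 100x. The constant term is 0 because L is singular (the all-ones vector lies in its kernel). There is one zero in the spectrum, matching the 1 component.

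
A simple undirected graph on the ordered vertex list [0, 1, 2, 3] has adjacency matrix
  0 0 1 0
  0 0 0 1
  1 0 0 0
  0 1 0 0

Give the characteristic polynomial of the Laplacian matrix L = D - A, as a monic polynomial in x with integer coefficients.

With the vertex order [0, 1, 2, 3], the degrees are [1, 1, 1, 1], giving D = diag(1, 1, 1, 1) and L = D - A. The eigenvalues of L are [0, 0, 2, 2]; the characteristic polynomial is the product of (x - lambda_i), which multiplies out to x^4 - 4x^3 + 4x^2. The constant term is 0 because L is singular (the all-ones vector lies in its kernel).

x^4 - 4x^3 + 4x^2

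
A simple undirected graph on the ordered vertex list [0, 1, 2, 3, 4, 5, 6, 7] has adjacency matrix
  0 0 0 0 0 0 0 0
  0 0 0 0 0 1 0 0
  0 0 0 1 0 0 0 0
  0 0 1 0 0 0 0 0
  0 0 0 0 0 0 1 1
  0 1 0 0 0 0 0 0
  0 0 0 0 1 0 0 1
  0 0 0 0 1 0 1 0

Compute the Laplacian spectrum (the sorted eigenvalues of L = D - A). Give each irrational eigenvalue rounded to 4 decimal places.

[0, 0, 0, 0, 2, 2, 3, 3]

Reading degrees in the order [0, 1, 2, 3, 4, 5, 6, 7] gives [0, 1, 1, 1, 2, 1, 2, 2]; set D = diag(0, 1, 1, 1, 2, 1, 2, 2) and form L = D - A. L is symmetric positive semidefinite, so every eigenvalue is real and nonnegative. The 4 zero eigenvalues correspond to the 4 connected components.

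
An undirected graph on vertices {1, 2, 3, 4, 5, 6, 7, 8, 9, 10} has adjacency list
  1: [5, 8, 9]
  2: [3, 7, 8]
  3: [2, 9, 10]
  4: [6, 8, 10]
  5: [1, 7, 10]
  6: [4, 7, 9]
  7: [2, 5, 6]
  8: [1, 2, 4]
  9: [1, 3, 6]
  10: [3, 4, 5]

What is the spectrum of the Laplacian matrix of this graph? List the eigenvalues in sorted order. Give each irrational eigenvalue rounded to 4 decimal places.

[0, 2, 2, 2, 2, 2, 5, 5, 5, 5]

Reading degrees in the order [1, 2, 3, 4, 5, 6, 7, 8, 9, 10] gives [3, 3, 3, 3, 3, 3, 3, 3, 3, 3]; set D = diag(3, 3, 3, 3, 3, 3, 3, 3, 3, 3) and form L = D - A. The multiplicity of 0 as a Laplacian eigenvalue equals the number of connected components. The single zero eigenvalue shows the graph is connected.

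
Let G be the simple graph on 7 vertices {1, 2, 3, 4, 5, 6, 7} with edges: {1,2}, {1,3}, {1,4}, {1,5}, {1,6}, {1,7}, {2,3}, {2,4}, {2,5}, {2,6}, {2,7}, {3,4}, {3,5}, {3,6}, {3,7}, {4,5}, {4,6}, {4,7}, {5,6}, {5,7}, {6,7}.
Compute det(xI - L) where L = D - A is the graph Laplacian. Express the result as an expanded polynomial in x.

With the vertex order [1, 2, 3, 4, 5, 6, 7], the degrees are [6, 6, 6, 6, 6, 6, 6], giving D = diag(6, 6, 6, 6, 6, 6, 6) and L = D - A. Computing det(xI - L) by cofactor expansion (or equivalently via sum-over-permutations) gives x^7 - 42x^6 + 735x^5 - 6860x^4 + 36015x^3 - 100842x^2 + 117649x. The constant term is 0 because L is singular (the all-ones vector lies in its kernel).

x^7 - 42x^6 + 735x^5 - 6860x^4 + 36015x^3 - 100842x^2 + 117649x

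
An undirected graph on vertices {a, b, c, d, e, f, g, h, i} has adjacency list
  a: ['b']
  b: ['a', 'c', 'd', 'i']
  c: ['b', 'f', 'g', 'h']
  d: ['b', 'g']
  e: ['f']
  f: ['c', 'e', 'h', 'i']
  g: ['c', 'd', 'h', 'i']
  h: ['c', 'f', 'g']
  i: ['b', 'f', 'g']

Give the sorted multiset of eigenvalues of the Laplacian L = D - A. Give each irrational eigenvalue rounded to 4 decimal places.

[0, 0.6367, 1.0088, 1.8465, 2.6970, 3.9617, 4.3957, 4.9258, 6.5279]

Each diagonal entry of L is the vertex degree and each off-diagonal entry is -1 where an edge is present, 0 otherwise; in the order [a, b, c, d, e, f, g, h, i] the diagonal is [1, 4, 4, 2, 1, 4, 4, 3, 3]. L is symmetric positive semidefinite, so every eigenvalue is real and nonnegative. By the matrix-tree theorem the graph has (1/9) * product of the nonzero eigenvalues = 199 spanning trees.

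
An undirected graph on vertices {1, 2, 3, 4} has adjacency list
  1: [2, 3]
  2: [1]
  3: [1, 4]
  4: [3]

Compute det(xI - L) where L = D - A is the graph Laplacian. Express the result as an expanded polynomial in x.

x^4 - 6x^3 + 10x^2 - 4x

With the vertex order [1, 2, 3, 4], the degrees are [2, 1, 2, 1], giving D = diag(2, 1, 2, 1) and L = D - A. L has integer entries, so p(x) = det(xI - L) has integer coefficients. Expanding the determinant yields x^4 - 6x^3 + 10x^2 - 4x. Since p(0) = det(-L) = 0, x divides p(x). By the matrix-tree theorem the graph has (1/4) * product of the nonzero eigenvalues = 1 spanning tree. The largest eigenvalue, 3.4142, is at most the vertex count 4.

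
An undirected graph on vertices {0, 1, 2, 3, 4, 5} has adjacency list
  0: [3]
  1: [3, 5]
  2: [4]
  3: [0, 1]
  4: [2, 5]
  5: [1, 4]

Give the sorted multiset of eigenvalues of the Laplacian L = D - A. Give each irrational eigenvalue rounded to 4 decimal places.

Reading degrees in the order [0, 1, 2, 3, 4, 5] gives [1, 2, 1, 2, 2, 2]; set D = diag(1, 2, 1, 2, 2, 2) and form L = D - A. Since every row of L sums to 0, the all-ones vector is in the kernel and 0 is an eigenvalue. By the matrix-tree theorem the graph has (1/6) * product of the nonzero eigenvalues = 1 spanning tree.

[0, 0.2679, 1, 2, 3, 3.7321]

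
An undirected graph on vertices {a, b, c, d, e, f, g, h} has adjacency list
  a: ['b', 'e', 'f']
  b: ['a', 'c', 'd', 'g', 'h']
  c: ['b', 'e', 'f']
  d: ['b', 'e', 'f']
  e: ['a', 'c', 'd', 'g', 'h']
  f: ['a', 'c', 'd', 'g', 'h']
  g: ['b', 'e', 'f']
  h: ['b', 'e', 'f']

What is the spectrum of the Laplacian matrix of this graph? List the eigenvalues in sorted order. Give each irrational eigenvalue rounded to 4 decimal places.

Reading degrees in the order [a, b, c, d, e, f, g, h] gives [3, 5, 3, 3, 5, 5, 3, 3]; set D = diag(3, 5, 3, 3, 5, 5, 3, 3) and form L = D - A. Since every row of L sums to 0, the all-ones vector is in the kernel and 0 is an eigenvalue.

[0, 3, 3, 3, 3, 5, 5, 8]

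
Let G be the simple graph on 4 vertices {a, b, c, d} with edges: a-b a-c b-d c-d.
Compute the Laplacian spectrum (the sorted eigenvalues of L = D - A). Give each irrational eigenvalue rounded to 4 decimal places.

Reading degrees in the order [a, b, c, d] gives [2, 2, 2, 2]; set D = diag(2, 2, 2, 2) and form L = D - A. The multiplicity of 0 as a Laplacian eigenvalue equals the number of connected components. The eigenvalues sum to 8, which equals trace(L) = 2|E|. The largest eigenvalue, 4, is at most the vertex count 4.

[0, 2, 2, 4]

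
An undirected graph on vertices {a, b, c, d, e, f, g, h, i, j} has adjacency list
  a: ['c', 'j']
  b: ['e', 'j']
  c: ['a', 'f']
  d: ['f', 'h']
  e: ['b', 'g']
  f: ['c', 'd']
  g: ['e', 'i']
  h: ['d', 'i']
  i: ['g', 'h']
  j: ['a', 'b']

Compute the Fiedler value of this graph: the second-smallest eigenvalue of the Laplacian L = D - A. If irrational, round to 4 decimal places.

0.3820

Each diagonal entry of L is the vertex degree and each off-diagonal entry is -1 where an edge is present, 0 otherwise; in the order [a, b, c, d, e, f, g, h, i, j] the diagonal is [2, 2, 2, 2, 2, 2, 2, 2, 2, 2]. The sorted Laplacian eigenvalues are [0, 0.3820, 0.3820, 1.3820, 1.3820, 2.6180, 2.6180, 3.6180, 3.6180, 4]; the algebraic connectivity is the second entry, 0.3820. By the matrix-tree theorem the graph has (1/10) * product of the nonzero eigenvalues = 10 spanning trees. The largest eigenvalue, 4, is at most the vertex count 10.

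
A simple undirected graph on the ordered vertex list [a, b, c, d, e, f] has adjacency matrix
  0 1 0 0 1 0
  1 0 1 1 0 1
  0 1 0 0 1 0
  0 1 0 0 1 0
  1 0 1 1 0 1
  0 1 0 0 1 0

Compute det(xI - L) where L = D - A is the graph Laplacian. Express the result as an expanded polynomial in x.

x^6 - 16x^5 + 96x^4 - 272x^3 + 368x^2 - 192x

Reading degrees in the order [a, b, c, d, e, f] gives [2, 4, 2, 2, 4, 2]; set D = diag(2, 4, 2, 2, 4, 2) and form L = D - A. L has integer entries, so p(x) = det(xI - L) has integer coefficients. Expanding the determinant yields x^6 - 16x^5 + 96x^4 - 272x^3 + 368x^2 - 192x. The constant term is 0 because L is singular (the all-ones vector lies in its kernel). By the matrix-tree theorem the graph has (1/6) * product of the nonzero eigenvalues = 32 spanning trees. The eigenvalues sum to 16, which equals trace(L) = 2|E|.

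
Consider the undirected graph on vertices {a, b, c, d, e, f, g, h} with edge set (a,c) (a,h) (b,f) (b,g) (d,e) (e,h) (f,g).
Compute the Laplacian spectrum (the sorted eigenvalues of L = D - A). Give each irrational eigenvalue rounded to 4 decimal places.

[0, 0, 0.3820, 1.3820, 2.6180, 3, 3, 3.6180]

Reading degrees in the order [a, b, c, d, e, f, g, h] gives [2, 2, 1, 1, 2, 2, 2, 2]; set D = diag(2, 2, 1, 1, 2, 2, 2, 2) and form L = D - A. Diagonalising L (or applying a numerical eigensolver to the 8x8 matrix) gives the spectrum above. The 2 zero eigenvalues correspond to the 2 connected components. The eigenvalues sum to 14, which equals trace(L) = 2|E|.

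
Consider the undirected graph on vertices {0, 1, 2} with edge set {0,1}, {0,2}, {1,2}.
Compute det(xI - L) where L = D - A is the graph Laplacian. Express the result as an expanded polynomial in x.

x^3 - 6x^2 + 9x

Each diagonal entry of L is the vertex degree and each off-diagonal entry is -1 where an edge is present, 0 otherwise; in the order [0, 1, 2] the diagonal is [2, 2, 2]. Computing det(xI - L) by cofactor expansion (or equivalently via sum-over-permutations) gives x^3 - 6x^2 + 9x. The constant term is 0 because L is singular (the all-ones vector lies in its kernel). The largest eigenvalue, 3, is at most the vertex count 3.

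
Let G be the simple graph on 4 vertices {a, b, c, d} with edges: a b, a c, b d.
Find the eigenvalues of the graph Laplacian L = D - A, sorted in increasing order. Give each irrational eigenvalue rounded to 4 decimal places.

[0, 0.5858, 2, 3.4142]

With the vertex order [a, b, c, d], the degrees are [2, 2, 1, 1], giving D = diag(2, 2, 1, 1) and L = D - A. L is symmetric positive semidefinite, so every eigenvalue is real and nonnegative. The largest eigenvalue, 3.4142, is at most the vertex count 4.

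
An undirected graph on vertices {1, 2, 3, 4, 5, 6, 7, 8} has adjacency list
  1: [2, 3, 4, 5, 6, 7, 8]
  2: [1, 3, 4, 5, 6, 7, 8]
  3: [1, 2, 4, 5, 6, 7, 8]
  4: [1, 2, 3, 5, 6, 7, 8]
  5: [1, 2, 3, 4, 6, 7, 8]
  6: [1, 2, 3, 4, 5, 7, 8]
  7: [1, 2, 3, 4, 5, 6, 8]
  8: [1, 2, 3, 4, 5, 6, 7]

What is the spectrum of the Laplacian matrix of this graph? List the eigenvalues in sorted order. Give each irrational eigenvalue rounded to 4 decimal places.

[0, 8, 8, 8, 8, 8, 8, 8]

Each diagonal entry of L is the vertex degree and each off-diagonal entry is -1 where an edge is present, 0 otherwise; in the order [1, 2, 3, 4, 5, 6, 7, 8] the diagonal is [7, 7, 7, 7, 7, 7, 7, 7]. L is symmetric positive semidefinite, so every eigenvalue is real and nonnegative. The largest eigenvalue, 8, is at most the vertex count 8. The eigenvalues sum to 56, which equals trace(L) = 2|E|.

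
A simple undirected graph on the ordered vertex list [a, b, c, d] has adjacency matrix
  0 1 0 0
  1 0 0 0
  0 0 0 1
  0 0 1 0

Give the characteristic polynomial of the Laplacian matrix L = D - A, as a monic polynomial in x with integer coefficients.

Reading degrees in the order [a, b, c, d] gives [1, 1, 1, 1]; set D = diag(1, 1, 1, 1) and form L = D - A. Computing det(xI - L) by cofactor expansion (or equivalently via sum-over-permutations) gives x^4 - 4x^3 + 4x^2. The coefficient of x^3 equals -trace(L) = -4, matching the sum of degrees.

x^4 - 4x^3 + 4x^2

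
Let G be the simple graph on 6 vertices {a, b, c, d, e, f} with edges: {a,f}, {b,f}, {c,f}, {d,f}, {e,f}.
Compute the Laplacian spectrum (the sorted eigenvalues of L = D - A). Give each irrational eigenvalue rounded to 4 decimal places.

Reading degrees in the order [a, b, c, d, e, f] gives [1, 1, 1, 1, 1, 5]; set D = diag(1, 1, 1, 1, 1, 5) and form L = D - A. Diagonalising L (or applying a numerical eigensolver to the 6x6 matrix) gives the spectrum above. The single zero eigenvalue shows the graph is connected. The largest eigenvalue, 6, is at most the vertex count 6. By the matrix-tree theorem the graph has (1/6) * product of the nonzero eigenvalues = 1 spanning tree.

[0, 1, 1, 1, 1, 6]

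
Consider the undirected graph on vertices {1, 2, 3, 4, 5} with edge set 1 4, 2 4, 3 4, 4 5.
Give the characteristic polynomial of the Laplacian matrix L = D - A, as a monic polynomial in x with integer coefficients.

x^5 - 8x^4 + 18x^3 - 16x^2 + 5x

Each diagonal entry of L is the vertex degree and each off-diagonal entry is -1 where an edge is present, 0 otherwise; in the order [1, 2, 3, 4, 5] the diagonal is [1, 1, 1, 4, 1]. The eigenvalues of L are [0, 1, 1, 1, 5]; the characteristic polynomial is the product of (x - lambda_i), which multiplies out to x^5 - 8x^4 + 18x^3 - 16x^2 + 5x. The coefficient of x^4 equals -trace(L) = -8, matching the sum of degrees. The largest eigenvalue, 5, is at most the vertex count 5.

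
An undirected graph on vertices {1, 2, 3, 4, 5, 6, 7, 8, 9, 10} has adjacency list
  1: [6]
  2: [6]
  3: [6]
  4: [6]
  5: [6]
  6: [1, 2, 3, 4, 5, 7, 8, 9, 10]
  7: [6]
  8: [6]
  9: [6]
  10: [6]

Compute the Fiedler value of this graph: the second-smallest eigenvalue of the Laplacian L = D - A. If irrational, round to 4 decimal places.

1

Each diagonal entry of L is the vertex degree and each off-diagonal entry is -1 where an edge is present, 0 otherwise; in the order [1, 2, 3, 4, 5, 6, 7, 8, 9, 10] the diagonal is [1, 1, 1, 1, 1, 9, 1, 1, 1, 1]. The sorted Laplacian eigenvalues are [0, 1, 1, 1, 1, 1, 1, 1, 1, 10]; the algebraic connectivity is the second entry, 1. By the matrix-tree theorem the graph has (1/10) * product of the nonzero eigenvalues = 1 spanning tree. The eigenvalues sum to 18, which equals trace(L) = 2|E|.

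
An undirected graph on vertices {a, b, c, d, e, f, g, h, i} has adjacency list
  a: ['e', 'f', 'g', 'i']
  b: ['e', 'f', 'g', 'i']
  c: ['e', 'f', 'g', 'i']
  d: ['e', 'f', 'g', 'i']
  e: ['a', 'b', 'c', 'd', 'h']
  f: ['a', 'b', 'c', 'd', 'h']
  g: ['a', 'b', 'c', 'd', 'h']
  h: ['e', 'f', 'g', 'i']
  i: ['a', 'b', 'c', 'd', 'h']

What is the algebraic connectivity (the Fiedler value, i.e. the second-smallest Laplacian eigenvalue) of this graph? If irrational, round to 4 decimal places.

With the vertex order [a, b, c, d, e, f, g, h, i], the degrees are [4, 4, 4, 4, 5, 5, 5, 4, 5], giving D = diag(4, 4, 4, 4, 5, 5, 5, 4, 5) and L = D - A. Computing the eigenvalues of L and sorting gives [0, 4, 4, 4, 4, 5, 5, 5, 9]. The Fiedler value lambda_2 = 4 is strictly positive, so the graph is connected. By the matrix-tree theorem the graph has (1/9) * product of the nonzero eigenvalues = 32000 spanning trees. There is one zero in the spectrum, matching the 1 component.

4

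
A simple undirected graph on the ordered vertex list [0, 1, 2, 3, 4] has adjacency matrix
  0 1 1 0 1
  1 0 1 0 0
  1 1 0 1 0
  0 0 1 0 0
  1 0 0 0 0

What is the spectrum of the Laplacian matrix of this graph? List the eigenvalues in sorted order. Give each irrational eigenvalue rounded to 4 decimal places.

[0, 0.6972, 1.3820, 3.6180, 4.3028]

Each diagonal entry of L is the vertex degree and each off-diagonal entry is -1 where an edge is present, 0 otherwise; in the order [0, 1, 2, 3, 4] the diagonal is [3, 2, 3, 1, 1]. Since every row of L sums to 0, the all-ones vector is in the kernel and 0 is an eigenvalue. The single zero eigenvalue shows the graph is connected. The eigenvalues sum to 10, which equals trace(L) = 2|E|.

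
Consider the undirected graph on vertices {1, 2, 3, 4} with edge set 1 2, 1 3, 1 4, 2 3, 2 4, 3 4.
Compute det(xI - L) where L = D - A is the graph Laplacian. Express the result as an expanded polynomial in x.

Reading degrees in the order [1, 2, 3, 4] gives [3, 3, 3, 3]; set D = diag(3, 3, 3, 3) and form L = D - A. L has integer entries, so p(x) = det(xI - L) has integer coefficients. Expanding the determinant yields x^4 - 12x^3 + 48x^2 - 64x. The coefficient of x^3 equals -trace(L) = -12, matching the sum of degrees. The eigenvalues sum to 12, which equals trace(L) = 2|E|.

x^4 - 12x^3 + 48x^2 - 64x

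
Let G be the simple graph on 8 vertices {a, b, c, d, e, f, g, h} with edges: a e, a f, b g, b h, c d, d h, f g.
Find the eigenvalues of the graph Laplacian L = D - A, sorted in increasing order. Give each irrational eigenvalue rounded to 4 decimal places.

[0, 0.1522, 0.5858, 1.2346, 2, 2.7654, 3.4142, 3.8478]

Each diagonal entry of L is the vertex degree and each off-diagonal entry is -1 where an edge is present, 0 otherwise; in the order [a, b, c, d, e, f, g, h] the diagonal is [2, 2, 1, 2, 1, 2, 2, 2]. Since every row of L sums to 0, the all-ones vector is in the kernel and 0 is an eigenvalue. The eigenvalues sum to 14, which equals trace(L) = 2|E|.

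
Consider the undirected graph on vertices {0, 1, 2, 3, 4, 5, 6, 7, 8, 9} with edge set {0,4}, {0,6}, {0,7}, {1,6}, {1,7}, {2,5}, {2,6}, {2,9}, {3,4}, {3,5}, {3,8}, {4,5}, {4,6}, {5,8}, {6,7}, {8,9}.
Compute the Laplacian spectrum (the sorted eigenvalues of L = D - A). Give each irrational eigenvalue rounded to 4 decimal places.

With the vertex order [0, 1, 2, 3, 4, 5, 6, 7, 8, 9], the degrees are [3, 2, 3, 3, 4, 4, 5, 3, 3, 2], giving D = diag(3, 2, 3, 3, 4, 4, 5, 3, 3, 2) and L = D - A. Since every row of L sums to 0, the all-ones vector is in the kernel and 0 is an eigenvalue. The single zero eigenvalue shows the graph is connected. The eigenvalues sum to 32, which equals trace(L) = 2|E|. By the matrix-tree theorem the graph has (1/10) * product of the nonzero eigenvalues = 1763 spanning trees.

[0, 0.6356, 1.6039, 2.2888, 2.8488, 3.7877, 4.2221, 4.8443, 5.2613, 6.5075]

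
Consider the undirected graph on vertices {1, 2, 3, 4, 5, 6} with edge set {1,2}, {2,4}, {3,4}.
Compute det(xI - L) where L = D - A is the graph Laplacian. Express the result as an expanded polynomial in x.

x^6 - 6x^5 + 10x^4 - 4x^3

Each diagonal entry of L is the vertex degree and each off-diagonal entry is -1 where an edge is present, 0 otherwise; in the order [1, 2, 3, 4, 5, 6] the diagonal is [1, 2, 1, 2, 0, 0]. Computing det(xI - L) by cofactor expansion (or equivalently via sum-over-permutations) gives x^6 - 6x^5 + 10x^4 - 4x^3. Since p(0) = det(-L) = 0, x divides p(x). The eigenvalues sum to 6, which equals trace(L) = 2|E|.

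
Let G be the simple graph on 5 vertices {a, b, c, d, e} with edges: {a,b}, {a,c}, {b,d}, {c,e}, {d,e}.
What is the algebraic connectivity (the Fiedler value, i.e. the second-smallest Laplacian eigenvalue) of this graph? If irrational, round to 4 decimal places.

Reading degrees in the order [a, b, c, d, e] gives [2, 2, 2, 2, 2]; set D = diag(2, 2, 2, 2, 2) and form L = D - A. The sorted Laplacian eigenvalues are [0, 1.3820, 1.3820, 3.6180, 3.6180]; the algebraic connectivity is the second entry, 1.3820. There is one zero in the spectrum, matching the 1 component. The eigenvalues sum to 10, which equals trace(L) = 2|E|.

1.3820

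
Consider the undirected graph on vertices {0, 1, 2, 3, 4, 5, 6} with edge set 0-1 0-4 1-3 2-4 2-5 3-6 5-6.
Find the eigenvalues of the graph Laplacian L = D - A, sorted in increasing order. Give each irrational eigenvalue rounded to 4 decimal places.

Each diagonal entry of L is the vertex degree and each off-diagonal entry is -1 where an edge is present, 0 otherwise; in the order [0, 1, 2, 3, 4, 5, 6] the diagonal is [2, 2, 2, 2, 2, 2, 2]. Since every row of L sums to 0, the all-ones vector is in the kernel and 0 is an eigenvalue. The largest eigenvalue, 3.8019, is at most the vertex count 7.

[0, 0.7530, 0.7530, 2.4450, 2.4450, 3.8019, 3.8019]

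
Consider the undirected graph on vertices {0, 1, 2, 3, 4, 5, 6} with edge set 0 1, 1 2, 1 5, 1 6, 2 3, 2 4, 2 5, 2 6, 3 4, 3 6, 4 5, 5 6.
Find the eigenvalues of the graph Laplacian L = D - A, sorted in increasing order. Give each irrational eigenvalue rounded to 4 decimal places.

Each diagonal entry of L is the vertex degree and each off-diagonal entry is -1 where an edge is present, 0 otherwise; in the order [0, 1, 2, 3, 4, 5, 6] the diagonal is [1, 4, 5, 3, 3, 4, 4]. L is symmetric positive semidefinite, so every eigenvalue is real and nonnegative. By the matrix-tree theorem the graph has (1/7) * product of the nonzero eigenvalues = 209 spanning trees. The eigenvalues sum to 24, which equals trace(L) = 2|E|.

[0, 0.8493, 2.8632, 3.3820, 5.2091, 5.6180, 6.0783]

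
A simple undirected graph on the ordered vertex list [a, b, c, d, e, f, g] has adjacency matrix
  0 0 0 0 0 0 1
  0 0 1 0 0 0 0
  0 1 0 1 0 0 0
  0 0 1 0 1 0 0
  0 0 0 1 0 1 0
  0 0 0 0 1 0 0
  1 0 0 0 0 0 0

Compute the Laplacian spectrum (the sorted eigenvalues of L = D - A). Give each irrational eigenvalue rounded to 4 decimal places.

With the vertex order [a, b, c, d, e, f, g], the degrees are [1, 1, 2, 2, 2, 1, 1], giving D = diag(1, 1, 2, 2, 2, 1, 1) and L = D - A. L is symmetric positive semidefinite, so every eigenvalue is real and nonnegative. The 2 zero eigenvalues correspond to the 2 connected components. The eigenvalues sum to 10, which equals trace(L) = 2|E|.

[0, 0, 0.3820, 1.3820, 2, 2.6180, 3.6180]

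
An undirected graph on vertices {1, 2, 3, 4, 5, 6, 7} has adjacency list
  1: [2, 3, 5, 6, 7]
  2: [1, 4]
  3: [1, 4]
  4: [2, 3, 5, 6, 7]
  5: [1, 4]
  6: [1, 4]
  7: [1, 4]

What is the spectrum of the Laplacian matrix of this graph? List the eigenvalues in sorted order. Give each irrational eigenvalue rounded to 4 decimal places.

[0, 2, 2, 2, 2, 5, 7]

Each diagonal entry of L is the vertex degree and each off-diagonal entry is -1 where an edge is present, 0 otherwise; in the order [1, 2, 3, 4, 5, 6, 7] the diagonal is [5, 2, 2, 5, 2, 2, 2]. L is symmetric positive semidefinite, so every eigenvalue is real and nonnegative.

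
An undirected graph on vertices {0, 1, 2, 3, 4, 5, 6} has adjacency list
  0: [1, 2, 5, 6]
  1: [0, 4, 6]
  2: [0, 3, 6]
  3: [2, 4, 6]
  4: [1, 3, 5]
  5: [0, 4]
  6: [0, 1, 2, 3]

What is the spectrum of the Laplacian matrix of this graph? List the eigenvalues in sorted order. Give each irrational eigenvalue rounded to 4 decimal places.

Reading degrees in the order [0, 1, 2, 3, 4, 5, 6] gives [4, 3, 3, 3, 3, 2, 4]; set D = diag(4, 3, 3, 3, 3, 2, 4) and form L = D - A. L is symmetric positive semidefinite, so every eigenvalue is real and nonnegative. The single zero eigenvalue shows the graph is connected. There is one zero in the spectrum, matching the 1 component. The largest eigenvalue, 5.4142, is at most the vertex count 7.

[0, 1.5858, 2.5858, 2.5858, 4.4142, 5.4142, 5.4142]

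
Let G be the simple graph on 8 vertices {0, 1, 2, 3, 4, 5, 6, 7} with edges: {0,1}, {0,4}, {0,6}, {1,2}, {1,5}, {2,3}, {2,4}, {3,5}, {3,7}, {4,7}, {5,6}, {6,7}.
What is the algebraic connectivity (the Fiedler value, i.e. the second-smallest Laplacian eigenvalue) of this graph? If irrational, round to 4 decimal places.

Reading degrees in the order [0, 1, 2, 3, 4, 5, 6, 7] gives [3, 3, 3, 3, 3, 3, 3, 3]; set D = diag(3, 3, 3, 3, 3, 3, 3, 3) and form L = D - A. The smallest Laplacian eigenvalue is always 0. The next one, lambda_2 = 2, measures how hard the graph is to disconnect: larger values mean better connectivity. The largest eigenvalue, 6, is at most the vertex count 8. By the matrix-tree theorem the graph has (1/8) * product of the nonzero eigenvalues = 384 spanning trees.

2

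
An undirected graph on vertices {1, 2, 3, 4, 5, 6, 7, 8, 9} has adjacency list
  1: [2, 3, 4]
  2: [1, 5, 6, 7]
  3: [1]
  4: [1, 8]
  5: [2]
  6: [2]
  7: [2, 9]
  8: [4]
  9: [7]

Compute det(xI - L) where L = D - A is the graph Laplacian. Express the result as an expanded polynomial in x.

Each diagonal entry of L is the vertex degree and each off-diagonal entry is -1 where an edge is present, 0 otherwise; in the order [1, 2, 3, 4, 5, 6, 7, 8, 9] the diagonal is [3, 4, 1, 2, 1, 1, 2, 1, 1]. L has integer entries, so p(x) = det(xI - L) has integer coefficients. Expanding the determinant yields x^9 - 16x^8 + 101x^7 - 326x^6 + 583x^5 - 586x^4 + 322x^3 - 88x^2 + 9x. The coefficient of x^8 equals -trace(L) = -16, matching the sum of degrees. There is one zero in the spectrum, matching the 1 component.

x^9 - 16x^8 + 101x^7 - 326x^6 + 583x^5 - 586x^4 + 322x^3 - 88x^2 + 9x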